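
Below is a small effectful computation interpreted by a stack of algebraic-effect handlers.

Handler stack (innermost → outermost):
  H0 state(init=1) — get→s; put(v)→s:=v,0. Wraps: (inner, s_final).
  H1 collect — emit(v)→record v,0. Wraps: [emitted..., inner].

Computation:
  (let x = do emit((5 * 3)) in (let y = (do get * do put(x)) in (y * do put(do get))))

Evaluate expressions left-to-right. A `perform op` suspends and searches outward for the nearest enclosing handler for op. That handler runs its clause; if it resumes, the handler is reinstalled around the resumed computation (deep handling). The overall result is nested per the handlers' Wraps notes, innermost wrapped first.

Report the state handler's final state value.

Evaluation trace:
emit(15) @ H1 ⇒ out+=15
get @ H0 ⇒ 1
put(0) @ H0 ⇒ s:=0
get @ H0 ⇒ 0
put(0) @ H0 ⇒ s:=0
H0 returns (0, 0)
H1 returns [15, (0, 0)]
= [15, (0, 0)]

Answer: 0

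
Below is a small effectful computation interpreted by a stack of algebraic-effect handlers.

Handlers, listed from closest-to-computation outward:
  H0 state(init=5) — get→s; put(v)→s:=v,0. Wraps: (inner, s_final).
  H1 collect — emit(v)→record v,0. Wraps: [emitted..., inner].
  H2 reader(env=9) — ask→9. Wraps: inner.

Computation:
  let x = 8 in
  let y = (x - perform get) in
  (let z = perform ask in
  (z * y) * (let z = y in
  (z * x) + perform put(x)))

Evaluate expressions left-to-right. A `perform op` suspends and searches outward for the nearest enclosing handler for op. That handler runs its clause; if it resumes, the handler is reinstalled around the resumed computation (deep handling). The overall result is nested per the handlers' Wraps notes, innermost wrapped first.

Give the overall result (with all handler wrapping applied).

Working:
get @ H0 ⇒ 5
ask @ H2 ⇒ 9
put(8) @ H0 ⇒ s:=8
H0 returns (648, 8)
H1 returns [(648, 8)]
H2 returns [(648, 8)]
= [(648, 8)]

Answer: [(648, 8)]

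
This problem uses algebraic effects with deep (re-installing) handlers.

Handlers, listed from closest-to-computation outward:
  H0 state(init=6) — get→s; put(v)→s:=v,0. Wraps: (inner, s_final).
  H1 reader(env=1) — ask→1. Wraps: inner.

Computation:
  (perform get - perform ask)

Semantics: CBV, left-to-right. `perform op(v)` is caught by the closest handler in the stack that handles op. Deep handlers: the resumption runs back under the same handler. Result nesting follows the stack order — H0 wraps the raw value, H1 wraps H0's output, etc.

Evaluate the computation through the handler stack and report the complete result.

Working:
get @ H0 ⇒ 6
ask @ H1 ⇒ 1
H0 returns (5, 6)
H1 returns (5, 6)
= (5, 6)

Answer: (5, 6)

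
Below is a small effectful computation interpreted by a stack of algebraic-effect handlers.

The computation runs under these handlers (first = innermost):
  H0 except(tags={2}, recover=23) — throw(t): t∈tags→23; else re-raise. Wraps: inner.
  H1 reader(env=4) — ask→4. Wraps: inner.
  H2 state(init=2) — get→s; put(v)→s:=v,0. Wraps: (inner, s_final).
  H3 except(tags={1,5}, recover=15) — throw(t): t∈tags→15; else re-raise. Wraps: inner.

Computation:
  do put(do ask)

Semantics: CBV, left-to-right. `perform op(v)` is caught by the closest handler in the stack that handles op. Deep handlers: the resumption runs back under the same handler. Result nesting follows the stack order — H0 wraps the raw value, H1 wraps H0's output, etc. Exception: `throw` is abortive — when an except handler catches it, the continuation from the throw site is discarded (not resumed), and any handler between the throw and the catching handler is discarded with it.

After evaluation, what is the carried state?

Answer: 4

Step-by-step:
ask @ H1 ⇒ 4
put(4) @ H2 ⇒ s:=4
H0 returns 0
H1 returns 0
H2 returns (0, 4)
H3 returns (0, 4)
= (0, 4)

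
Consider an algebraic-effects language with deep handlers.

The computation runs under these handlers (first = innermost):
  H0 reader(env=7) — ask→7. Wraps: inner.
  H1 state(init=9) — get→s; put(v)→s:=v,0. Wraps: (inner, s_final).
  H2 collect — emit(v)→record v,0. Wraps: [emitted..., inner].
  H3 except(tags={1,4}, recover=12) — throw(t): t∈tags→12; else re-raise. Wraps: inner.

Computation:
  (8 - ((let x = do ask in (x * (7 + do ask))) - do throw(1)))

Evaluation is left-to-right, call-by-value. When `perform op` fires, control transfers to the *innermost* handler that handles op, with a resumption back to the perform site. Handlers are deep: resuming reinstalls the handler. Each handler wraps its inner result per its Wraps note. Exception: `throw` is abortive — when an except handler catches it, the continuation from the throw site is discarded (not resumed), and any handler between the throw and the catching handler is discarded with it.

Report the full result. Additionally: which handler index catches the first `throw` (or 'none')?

Answer: 12 ; first throw caught by: H3

Step-by-step:
ask @ H0 ⇒ 7
ask @ H0 ⇒ 7
throw(1) @ H3 caught ⇒ 12
= 12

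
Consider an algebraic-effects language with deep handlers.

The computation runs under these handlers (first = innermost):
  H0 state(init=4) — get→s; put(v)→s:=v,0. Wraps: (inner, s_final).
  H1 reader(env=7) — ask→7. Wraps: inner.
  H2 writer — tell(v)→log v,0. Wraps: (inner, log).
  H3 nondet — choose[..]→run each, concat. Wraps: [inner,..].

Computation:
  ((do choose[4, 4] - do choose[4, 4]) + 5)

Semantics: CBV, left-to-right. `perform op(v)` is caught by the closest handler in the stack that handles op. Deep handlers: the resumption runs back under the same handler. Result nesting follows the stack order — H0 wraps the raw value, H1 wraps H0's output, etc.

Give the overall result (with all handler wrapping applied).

Working:
choose[4, 4] @ H3
  branch[0] choose=4:
    choose[4, 4] @ H3
      branch[0] choose=4:
        H0 returns (5, 4)
        H1 returns (5, 4)
        H2 returns ((5, 4), ())
        H3 returns [((5, 4), ())]
      branch[1] choose=4:
        H0 returns (5, 4)
        H1 returns (5, 4)
        H2 returns ((5, 4), ())
        H3 returns [((5, 4), ())]
  branch[1] choose=4:
    choose[4, 4] @ H3
      branch[0] choose=4:
        H0 returns (5, 4)
        H1 returns (5, 4)
        H2 returns ((5, 4), ())
        H3 returns [((5, 4), ())]
      branch[1] choose=4:
        H0 returns (5, 4)
        H1 returns (5, 4)
        H2 returns ((5, 4), ())
        H3 returns [((5, 4), ())]
= [((5, 4), ()), ((5, 4), ()), ((5, 4), ()), ((5, 4), ())]

Answer: [((5, 4), ()), ((5, 4), ()), ((5, 4), ()), ((5, 4), ())]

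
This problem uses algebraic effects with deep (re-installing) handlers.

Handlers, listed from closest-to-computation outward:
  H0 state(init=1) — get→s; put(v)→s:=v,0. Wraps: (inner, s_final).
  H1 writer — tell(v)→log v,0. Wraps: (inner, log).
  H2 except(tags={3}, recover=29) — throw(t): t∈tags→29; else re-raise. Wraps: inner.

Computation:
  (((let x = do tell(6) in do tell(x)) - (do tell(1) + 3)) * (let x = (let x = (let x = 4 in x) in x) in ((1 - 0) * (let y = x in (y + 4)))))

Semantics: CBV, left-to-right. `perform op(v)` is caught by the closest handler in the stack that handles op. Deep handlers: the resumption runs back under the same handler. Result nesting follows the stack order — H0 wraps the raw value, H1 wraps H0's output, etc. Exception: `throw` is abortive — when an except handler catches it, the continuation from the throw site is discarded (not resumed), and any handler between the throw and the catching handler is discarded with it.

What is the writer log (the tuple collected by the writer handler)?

Evaluation trace:
tell(6) @ H1 ⇒ log+=6
tell(0) @ H1 ⇒ log+=0
tell(1) @ H1 ⇒ log+=1
H0 returns (-24, 1)
H1 returns ((-24, 1), (6, 0, 1))
H2 returns ((-24, 1), (6, 0, 1))
= ((-24, 1), (6, 0, 1))

Answer: (6, 0, 1)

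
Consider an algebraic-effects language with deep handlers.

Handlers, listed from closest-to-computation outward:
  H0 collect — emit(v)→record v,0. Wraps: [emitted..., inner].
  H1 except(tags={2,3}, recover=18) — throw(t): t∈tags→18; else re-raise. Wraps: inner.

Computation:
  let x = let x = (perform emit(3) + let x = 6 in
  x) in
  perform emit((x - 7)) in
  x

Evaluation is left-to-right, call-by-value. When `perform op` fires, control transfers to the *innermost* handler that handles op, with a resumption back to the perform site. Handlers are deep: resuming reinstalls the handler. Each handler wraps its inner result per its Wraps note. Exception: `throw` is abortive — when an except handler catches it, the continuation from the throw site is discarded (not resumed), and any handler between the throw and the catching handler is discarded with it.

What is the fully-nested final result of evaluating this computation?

Answer: [3, -1, 0]

Step-by-step:
emit(3) @ H0 ⇒ out+=3
emit(-1) @ H0 ⇒ out+=-1
H0 returns [3, -1, 0]
H1 returns [3, -1, 0]
= [3, -1, 0]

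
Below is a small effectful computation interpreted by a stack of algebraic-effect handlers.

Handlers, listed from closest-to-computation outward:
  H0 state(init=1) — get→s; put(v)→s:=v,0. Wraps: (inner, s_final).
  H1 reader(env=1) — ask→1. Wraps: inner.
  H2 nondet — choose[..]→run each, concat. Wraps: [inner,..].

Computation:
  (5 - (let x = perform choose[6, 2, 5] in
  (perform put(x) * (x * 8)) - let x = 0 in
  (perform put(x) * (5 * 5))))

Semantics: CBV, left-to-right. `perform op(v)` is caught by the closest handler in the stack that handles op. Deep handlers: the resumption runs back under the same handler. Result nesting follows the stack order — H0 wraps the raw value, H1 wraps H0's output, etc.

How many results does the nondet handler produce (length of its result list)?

Answer: 3

Evaluation trace:
choose[6, 2, 5] @ H2
  branch[0] choose=6:
    put(6) @ H0 ⇒ s:=6
    put(0) @ H0 ⇒ s:=0
    H0 returns (5, 0)
    H1 returns (5, 0)
    H2 returns [(5, 0)]
  branch[1] choose=2:
    put(2) @ H0 ⇒ s:=2
    put(0) @ H0 ⇒ s:=0
    H0 returns (5, 0)
    H1 returns (5, 0)
    H2 returns [(5, 0)]
  branch[2] choose=5:
    put(5) @ H0 ⇒ s:=5
    put(0) @ H0 ⇒ s:=0
    H0 returns (5, 0)
    H1 returns (5, 0)
    H2 returns [(5, 0)]
= [(5, 0), (5, 0), (5, 0)]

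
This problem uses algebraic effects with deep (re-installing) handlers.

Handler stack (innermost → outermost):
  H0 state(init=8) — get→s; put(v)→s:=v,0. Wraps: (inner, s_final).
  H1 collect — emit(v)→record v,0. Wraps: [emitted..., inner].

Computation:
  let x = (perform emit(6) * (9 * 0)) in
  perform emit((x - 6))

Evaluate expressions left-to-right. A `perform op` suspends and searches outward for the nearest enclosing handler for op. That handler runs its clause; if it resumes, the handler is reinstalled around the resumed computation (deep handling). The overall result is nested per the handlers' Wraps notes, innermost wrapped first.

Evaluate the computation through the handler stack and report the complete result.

Answer: [6, -6, (0, 8)]

Evaluation trace:
emit(6) @ H1 ⇒ out+=6
emit(-6) @ H1 ⇒ out+=-6
H0 returns (0, 8)
H1 returns [6, -6, (0, 8)]
= [6, -6, (0, 8)]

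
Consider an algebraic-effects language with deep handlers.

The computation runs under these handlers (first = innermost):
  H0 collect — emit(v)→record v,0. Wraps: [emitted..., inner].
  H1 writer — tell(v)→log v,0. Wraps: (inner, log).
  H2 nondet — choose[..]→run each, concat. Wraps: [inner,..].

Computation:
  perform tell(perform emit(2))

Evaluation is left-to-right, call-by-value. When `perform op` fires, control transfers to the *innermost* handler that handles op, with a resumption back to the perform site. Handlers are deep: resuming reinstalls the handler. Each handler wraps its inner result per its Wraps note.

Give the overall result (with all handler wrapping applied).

Working:
emit(2) @ H0 ⇒ out+=2
tell(0) @ H1 ⇒ log+=0
H0 returns [2, 0]
H1 returns ([2, 0], (0))
H2 returns [([2, 0], (0))]
= [([2, 0], (0))]

Answer: [([2, 0], (0))]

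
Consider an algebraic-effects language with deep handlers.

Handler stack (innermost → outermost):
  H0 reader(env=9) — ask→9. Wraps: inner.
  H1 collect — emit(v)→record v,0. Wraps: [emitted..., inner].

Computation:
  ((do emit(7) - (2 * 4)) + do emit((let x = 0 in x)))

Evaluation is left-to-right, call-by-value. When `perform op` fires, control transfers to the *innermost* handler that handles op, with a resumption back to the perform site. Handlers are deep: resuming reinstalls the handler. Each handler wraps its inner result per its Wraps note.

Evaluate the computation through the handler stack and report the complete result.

Answer: [7, 0, -8]

Evaluation trace:
emit(7) @ H1 ⇒ out+=7
emit(0) @ H1 ⇒ out+=0
H0 returns -8
H1 returns [7, 0, -8]
= [7, 0, -8]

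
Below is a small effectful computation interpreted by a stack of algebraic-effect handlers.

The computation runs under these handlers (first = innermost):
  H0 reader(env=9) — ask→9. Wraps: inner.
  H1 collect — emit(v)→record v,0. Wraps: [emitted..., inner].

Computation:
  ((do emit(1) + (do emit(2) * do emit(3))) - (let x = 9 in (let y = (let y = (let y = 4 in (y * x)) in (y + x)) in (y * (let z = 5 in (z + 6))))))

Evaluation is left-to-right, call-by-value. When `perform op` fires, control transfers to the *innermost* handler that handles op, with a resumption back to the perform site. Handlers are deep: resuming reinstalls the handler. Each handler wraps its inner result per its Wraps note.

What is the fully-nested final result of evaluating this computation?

Answer: [1, 2, 3, -495]

Step-by-step:
emit(1) @ H1 ⇒ out+=1
emit(2) @ H1 ⇒ out+=2
emit(3) @ H1 ⇒ out+=3
H0 returns -495
H1 returns [1, 2, 3, -495]
= [1, 2, 3, -495]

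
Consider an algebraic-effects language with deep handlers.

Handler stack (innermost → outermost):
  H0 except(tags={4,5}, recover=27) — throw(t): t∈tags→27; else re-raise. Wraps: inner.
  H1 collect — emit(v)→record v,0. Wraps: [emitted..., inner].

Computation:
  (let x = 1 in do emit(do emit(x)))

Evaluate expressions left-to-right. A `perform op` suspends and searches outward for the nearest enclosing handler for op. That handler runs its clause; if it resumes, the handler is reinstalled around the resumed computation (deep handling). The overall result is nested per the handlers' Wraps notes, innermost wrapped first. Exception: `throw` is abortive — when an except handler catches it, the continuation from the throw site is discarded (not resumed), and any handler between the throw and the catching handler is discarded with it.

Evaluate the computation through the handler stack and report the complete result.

Working:
emit(1) @ H1 ⇒ out+=1
emit(0) @ H1 ⇒ out+=0
H0 returns 0
H1 returns [1, 0, 0]
= [1, 0, 0]

Answer: [1, 0, 0]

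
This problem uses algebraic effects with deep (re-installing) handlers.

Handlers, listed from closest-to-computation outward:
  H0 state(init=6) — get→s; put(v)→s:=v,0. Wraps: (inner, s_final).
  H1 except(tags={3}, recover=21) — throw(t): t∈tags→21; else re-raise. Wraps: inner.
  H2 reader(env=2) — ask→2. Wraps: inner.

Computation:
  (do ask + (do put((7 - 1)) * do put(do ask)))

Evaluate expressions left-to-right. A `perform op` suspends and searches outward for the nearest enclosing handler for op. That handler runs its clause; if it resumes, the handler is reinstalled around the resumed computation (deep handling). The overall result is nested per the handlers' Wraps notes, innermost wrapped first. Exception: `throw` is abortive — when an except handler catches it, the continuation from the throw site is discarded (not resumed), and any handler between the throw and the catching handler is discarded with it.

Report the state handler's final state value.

Answer: 2

Working:
ask @ H2 ⇒ 2
put(6) @ H0 ⇒ s:=6
ask @ H2 ⇒ 2
put(2) @ H0 ⇒ s:=2
H0 returns (2, 2)
H1 returns (2, 2)
H2 returns (2, 2)
= (2, 2)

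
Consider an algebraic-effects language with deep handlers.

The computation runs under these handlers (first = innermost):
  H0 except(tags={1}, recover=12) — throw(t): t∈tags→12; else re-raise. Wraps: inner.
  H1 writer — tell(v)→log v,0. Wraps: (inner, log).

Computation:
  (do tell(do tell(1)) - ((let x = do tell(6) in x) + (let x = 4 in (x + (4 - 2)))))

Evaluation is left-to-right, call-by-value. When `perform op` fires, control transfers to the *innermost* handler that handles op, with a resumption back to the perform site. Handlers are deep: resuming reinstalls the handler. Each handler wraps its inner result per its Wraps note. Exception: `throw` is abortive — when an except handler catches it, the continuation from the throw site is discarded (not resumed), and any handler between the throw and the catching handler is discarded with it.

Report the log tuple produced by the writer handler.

Step-by-step:
tell(1) @ H1 ⇒ log+=1
tell(0) @ H1 ⇒ log+=0
tell(6) @ H1 ⇒ log+=6
H0 returns -6
H1 returns (-6, (1, 0, 6))
= (-6, (1, 0, 6))

Answer: (1, 0, 6)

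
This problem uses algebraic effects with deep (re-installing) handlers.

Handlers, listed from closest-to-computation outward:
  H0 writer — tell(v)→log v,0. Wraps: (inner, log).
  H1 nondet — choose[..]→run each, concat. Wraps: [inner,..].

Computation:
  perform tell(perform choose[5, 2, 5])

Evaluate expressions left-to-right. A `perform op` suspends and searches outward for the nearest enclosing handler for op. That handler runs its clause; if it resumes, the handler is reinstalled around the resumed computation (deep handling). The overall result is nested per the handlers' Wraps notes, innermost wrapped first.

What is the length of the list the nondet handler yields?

Answer: 3

Evaluation trace:
choose[5, 2, 5] @ H1
  branch[0] choose=5:
    tell(5) @ H0 ⇒ log+=5
    H0 returns (0, (5))
    H1 returns [(0, (5))]
  branch[1] choose=2:
    tell(2) @ H0 ⇒ log+=2
    H0 returns (0, (2))
    H1 returns [(0, (2))]
  branch[2] choose=5:
    tell(5) @ H0 ⇒ log+=5
    H0 returns (0, (5))
    H1 returns [(0, (5))]
= [(0, (5)), (0, (2)), (0, (5))]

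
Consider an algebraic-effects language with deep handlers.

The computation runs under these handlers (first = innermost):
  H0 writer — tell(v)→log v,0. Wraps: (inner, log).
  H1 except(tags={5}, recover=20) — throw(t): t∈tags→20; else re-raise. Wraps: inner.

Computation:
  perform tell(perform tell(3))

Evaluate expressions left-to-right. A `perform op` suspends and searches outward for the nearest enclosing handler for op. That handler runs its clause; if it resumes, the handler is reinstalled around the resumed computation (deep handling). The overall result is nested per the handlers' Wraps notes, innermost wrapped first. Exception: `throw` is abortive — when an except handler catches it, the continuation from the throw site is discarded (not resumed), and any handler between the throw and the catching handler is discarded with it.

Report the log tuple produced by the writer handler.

Answer: (3, 0)

Working:
tell(3) @ H0 ⇒ log+=3
tell(0) @ H0 ⇒ log+=0
H0 returns (0, (3, 0))
H1 returns (0, (3, 0))
= (0, (3, 0))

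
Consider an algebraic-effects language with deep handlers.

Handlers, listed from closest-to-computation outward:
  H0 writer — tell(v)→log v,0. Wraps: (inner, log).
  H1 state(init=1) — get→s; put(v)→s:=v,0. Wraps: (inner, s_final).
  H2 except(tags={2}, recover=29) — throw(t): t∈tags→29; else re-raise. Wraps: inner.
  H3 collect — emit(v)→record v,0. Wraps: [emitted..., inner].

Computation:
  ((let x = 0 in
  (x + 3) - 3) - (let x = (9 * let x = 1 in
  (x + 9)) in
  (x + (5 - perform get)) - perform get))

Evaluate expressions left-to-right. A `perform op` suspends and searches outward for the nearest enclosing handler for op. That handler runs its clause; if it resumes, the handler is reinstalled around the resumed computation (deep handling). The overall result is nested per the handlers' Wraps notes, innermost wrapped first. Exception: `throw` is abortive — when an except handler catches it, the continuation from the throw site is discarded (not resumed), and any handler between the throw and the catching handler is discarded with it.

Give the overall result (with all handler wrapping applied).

Working:
get @ H1 ⇒ 1
get @ H1 ⇒ 1
H0 returns (-93, ())
H1 returns ((-93, ()), 1)
H2 returns ((-93, ()), 1)
H3 returns [((-93, ()), 1)]
= [((-93, ()), 1)]

Answer: [((-93, ()), 1)]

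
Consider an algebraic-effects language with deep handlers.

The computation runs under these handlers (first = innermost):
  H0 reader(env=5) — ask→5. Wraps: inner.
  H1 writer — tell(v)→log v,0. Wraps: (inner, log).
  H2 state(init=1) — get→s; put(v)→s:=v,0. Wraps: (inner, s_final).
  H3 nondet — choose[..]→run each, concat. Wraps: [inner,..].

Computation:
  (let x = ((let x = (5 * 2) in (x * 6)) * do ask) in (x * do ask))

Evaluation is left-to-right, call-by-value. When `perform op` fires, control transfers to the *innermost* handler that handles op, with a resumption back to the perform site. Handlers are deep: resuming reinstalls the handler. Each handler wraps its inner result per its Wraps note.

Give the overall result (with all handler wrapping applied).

Answer: [((1500, ()), 1)]

Evaluation trace:
ask @ H0 ⇒ 5
ask @ H0 ⇒ 5
H0 returns 1500
H1 returns (1500, ())
H2 returns ((1500, ()), 1)
H3 returns [((1500, ()), 1)]
= [((1500, ()), 1)]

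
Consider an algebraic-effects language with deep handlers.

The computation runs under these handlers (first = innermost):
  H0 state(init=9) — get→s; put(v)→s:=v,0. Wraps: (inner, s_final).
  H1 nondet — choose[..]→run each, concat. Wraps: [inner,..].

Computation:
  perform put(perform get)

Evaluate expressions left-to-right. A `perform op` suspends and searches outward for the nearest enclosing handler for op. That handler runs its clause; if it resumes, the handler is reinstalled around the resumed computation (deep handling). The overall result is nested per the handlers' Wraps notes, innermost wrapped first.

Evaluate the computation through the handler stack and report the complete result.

Answer: [(0, 9)]

Working:
get @ H0 ⇒ 9
put(9) @ H0 ⇒ s:=9
H0 returns (0, 9)
H1 returns [(0, 9)]
= [(0, 9)]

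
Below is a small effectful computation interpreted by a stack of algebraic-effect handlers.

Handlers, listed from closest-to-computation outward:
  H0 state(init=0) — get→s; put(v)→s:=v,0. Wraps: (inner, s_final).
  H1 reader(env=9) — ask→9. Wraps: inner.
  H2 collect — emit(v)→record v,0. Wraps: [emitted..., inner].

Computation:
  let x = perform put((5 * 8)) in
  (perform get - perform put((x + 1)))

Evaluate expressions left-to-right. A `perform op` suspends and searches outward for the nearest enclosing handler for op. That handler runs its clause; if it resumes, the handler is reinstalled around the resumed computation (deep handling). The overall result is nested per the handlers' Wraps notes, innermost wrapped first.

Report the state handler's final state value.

Answer: 1

Step-by-step:
put(40) @ H0 ⇒ s:=40
get @ H0 ⇒ 40
put(1) @ H0 ⇒ s:=1
H0 returns (40, 1)
H1 returns (40, 1)
H2 returns [(40, 1)]
= [(40, 1)]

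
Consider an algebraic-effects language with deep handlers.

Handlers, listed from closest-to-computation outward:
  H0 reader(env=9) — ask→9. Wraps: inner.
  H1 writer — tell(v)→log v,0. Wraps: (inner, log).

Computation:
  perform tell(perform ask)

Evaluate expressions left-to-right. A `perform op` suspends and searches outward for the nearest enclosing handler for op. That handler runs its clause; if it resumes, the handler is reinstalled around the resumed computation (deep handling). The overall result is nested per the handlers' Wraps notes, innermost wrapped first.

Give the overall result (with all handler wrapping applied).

Answer: (0, (9))

Evaluation trace:
ask @ H0 ⇒ 9
tell(9) @ H1 ⇒ log+=9
H0 returns 0
H1 returns (0, (9))
= (0, (9))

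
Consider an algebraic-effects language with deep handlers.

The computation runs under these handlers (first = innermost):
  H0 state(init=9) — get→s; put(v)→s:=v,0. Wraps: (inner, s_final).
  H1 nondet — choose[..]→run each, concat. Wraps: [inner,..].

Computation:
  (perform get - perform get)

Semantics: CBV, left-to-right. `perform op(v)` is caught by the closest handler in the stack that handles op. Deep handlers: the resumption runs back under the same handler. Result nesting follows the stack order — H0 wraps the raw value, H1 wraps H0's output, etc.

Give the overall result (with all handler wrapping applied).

Step-by-step:
get @ H0 ⇒ 9
get @ H0 ⇒ 9
H0 returns (0, 9)
H1 returns [(0, 9)]
= [(0, 9)]

Answer: [(0, 9)]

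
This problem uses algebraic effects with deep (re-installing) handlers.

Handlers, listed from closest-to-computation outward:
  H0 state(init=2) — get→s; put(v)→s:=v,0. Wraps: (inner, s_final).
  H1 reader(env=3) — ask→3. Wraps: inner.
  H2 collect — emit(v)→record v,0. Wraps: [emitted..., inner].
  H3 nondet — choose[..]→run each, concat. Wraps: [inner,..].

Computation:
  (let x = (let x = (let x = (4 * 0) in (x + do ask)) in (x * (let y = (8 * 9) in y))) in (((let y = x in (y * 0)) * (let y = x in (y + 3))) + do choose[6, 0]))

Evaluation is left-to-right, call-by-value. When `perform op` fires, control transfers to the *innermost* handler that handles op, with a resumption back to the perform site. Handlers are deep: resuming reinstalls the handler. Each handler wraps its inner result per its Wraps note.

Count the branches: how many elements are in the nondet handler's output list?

Answer: 2

Evaluation trace:
ask @ H1 ⇒ 3
choose[6, 0] @ H3
  branch[0] choose=6:
    H0 returns (6, 2)
    H1 returns (6, 2)
    H2 returns [(6, 2)]
    H3 returns [[(6, 2)]]
  branch[1] choose=0:
    H0 returns (0, 2)
    H1 returns (0, 2)
    H2 returns [(0, 2)]
    H3 returns [[(0, 2)]]
= [[(6, 2)], [(0, 2)]]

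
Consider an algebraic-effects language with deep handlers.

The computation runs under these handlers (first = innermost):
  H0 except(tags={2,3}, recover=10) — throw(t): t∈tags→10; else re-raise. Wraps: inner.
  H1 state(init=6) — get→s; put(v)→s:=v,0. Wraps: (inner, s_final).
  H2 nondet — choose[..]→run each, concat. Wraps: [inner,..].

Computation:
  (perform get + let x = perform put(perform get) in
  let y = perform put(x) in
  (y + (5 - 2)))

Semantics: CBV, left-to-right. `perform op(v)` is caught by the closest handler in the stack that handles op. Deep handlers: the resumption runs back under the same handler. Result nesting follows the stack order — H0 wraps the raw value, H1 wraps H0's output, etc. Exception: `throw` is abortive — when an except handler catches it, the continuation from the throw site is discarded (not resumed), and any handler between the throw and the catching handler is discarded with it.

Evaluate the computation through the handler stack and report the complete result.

Answer: [(9, 0)]

Step-by-step:
get @ H1 ⇒ 6
get @ H1 ⇒ 6
put(6) @ H1 ⇒ s:=6
put(0) @ H1 ⇒ s:=0
H0 returns 9
H1 returns (9, 0)
H2 returns [(9, 0)]
= [(9, 0)]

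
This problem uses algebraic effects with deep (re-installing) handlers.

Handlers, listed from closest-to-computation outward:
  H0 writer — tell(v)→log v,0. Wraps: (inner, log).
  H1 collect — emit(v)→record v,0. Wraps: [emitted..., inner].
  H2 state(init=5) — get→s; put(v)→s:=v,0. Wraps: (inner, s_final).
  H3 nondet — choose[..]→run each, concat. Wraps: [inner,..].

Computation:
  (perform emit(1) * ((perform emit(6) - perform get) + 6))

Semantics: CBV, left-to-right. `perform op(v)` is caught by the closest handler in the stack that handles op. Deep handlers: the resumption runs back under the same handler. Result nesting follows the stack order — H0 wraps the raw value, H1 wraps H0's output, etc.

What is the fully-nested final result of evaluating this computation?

Answer: [([1, 6, (0, ())], 5)]

Working:
emit(1) @ H1 ⇒ out+=1
emit(6) @ H1 ⇒ out+=6
get @ H2 ⇒ 5
H0 returns (0, ())
H1 returns [1, 6, (0, ())]
H2 returns ([1, 6, (0, ())], 5)
H3 returns [([1, 6, (0, ())], 5)]
= [([1, 6, (0, ())], 5)]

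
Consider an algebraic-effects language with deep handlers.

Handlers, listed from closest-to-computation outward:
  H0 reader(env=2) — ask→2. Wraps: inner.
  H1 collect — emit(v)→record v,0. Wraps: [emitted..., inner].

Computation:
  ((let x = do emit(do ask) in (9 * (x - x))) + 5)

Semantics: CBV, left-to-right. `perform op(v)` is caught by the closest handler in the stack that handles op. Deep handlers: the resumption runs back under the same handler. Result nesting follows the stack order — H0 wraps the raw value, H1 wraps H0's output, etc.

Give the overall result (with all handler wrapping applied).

Working:
ask @ H0 ⇒ 2
emit(2) @ H1 ⇒ out+=2
H0 returns 5
H1 returns [2, 5]
= [2, 5]

Answer: [2, 5]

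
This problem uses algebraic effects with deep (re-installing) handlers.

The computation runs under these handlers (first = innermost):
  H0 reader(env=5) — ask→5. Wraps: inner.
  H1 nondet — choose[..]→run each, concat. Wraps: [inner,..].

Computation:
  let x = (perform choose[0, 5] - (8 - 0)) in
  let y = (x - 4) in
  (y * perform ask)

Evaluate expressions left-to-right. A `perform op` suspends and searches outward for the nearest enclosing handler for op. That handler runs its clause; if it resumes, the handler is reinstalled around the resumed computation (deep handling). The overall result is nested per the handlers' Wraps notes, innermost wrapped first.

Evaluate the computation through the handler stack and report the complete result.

Working:
choose[0, 5] @ H1
  branch[0] choose=0:
    ask @ H0 ⇒ 5
    H0 returns -60
    H1 returns [-60]
  branch[1] choose=5:
    ask @ H0 ⇒ 5
    H0 returns -35
    H1 returns [-35]
= [-60, -35]

Answer: [-60, -35]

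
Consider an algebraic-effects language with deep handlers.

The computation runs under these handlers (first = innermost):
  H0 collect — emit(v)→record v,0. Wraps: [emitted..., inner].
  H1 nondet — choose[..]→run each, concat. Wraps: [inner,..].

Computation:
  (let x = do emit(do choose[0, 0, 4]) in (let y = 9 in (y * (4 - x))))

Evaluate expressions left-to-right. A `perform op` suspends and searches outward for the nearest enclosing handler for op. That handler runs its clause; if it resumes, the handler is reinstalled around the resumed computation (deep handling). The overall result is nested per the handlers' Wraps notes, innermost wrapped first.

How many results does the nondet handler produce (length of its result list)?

Working:
choose[0, 0, 4] @ H1
  branch[0] choose=0:
    emit(0) @ H0 ⇒ out+=0
    H0 returns [0, 36]
    H1 returns [[0, 36]]
  branch[1] choose=0:
    emit(0) @ H0 ⇒ out+=0
    H0 returns [0, 36]
    H1 returns [[0, 36]]
  branch[2] choose=4:
    emit(4) @ H0 ⇒ out+=4
    H0 returns [4, 36]
    H1 returns [[4, 36]]
= [[0, 36], [0, 36], [4, 36]]

Answer: 3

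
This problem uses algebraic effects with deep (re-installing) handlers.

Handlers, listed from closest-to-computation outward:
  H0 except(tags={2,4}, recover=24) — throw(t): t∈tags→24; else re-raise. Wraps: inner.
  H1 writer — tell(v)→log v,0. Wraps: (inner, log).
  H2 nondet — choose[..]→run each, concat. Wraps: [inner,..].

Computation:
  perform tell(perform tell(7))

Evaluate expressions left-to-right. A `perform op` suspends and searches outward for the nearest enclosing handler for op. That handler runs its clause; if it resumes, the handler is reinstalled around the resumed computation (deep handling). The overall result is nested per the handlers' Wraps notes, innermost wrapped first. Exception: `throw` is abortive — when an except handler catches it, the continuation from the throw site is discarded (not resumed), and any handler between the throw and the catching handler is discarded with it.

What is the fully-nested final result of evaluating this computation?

Evaluation trace:
tell(7) @ H1 ⇒ log+=7
tell(0) @ H1 ⇒ log+=0
H0 returns 0
H1 returns (0, (7, 0))
H2 returns [(0, (7, 0))]
= [(0, (7, 0))]

Answer: [(0, (7, 0))]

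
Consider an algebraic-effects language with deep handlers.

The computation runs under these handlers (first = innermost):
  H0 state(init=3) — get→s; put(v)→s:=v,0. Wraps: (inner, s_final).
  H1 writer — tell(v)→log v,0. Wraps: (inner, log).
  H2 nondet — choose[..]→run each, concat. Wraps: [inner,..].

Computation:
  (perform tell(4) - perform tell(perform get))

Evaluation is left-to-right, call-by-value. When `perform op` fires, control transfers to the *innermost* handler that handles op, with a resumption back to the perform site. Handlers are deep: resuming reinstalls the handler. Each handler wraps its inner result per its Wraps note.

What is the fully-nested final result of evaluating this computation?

Evaluation trace:
tell(4) @ H1 ⇒ log+=4
get @ H0 ⇒ 3
tell(3) @ H1 ⇒ log+=3
H0 returns (0, 3)
H1 returns ((0, 3), (4, 3))
H2 returns [((0, 3), (4, 3))]
= [((0, 3), (4, 3))]

Answer: [((0, 3), (4, 3))]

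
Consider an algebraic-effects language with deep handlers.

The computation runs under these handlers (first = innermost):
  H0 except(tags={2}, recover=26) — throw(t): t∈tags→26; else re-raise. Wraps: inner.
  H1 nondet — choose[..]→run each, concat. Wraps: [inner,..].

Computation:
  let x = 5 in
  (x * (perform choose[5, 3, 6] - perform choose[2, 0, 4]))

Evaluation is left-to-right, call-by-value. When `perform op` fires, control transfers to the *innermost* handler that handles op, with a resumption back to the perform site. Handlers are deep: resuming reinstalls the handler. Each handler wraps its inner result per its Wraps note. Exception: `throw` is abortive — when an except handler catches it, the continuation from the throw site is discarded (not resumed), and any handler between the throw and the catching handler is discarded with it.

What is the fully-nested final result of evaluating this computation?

Working:
choose[5, 3, 6] @ H1
  branch[0] choose=5:
    choose[2, 0, 4] @ H1
      branch[0] choose=2:
        H0 returns 15
        H1 returns [15]
      branch[1] choose=0:
        H0 returns 25
        H1 returns [25]
      branch[2] choose=4:
        H0 returns 5
        H1 returns [5]
  branch[1] choose=3:
    choose[2, 0, 4] @ H1
      branch[0] choose=2:
        H0 returns 5
        H1 returns [5]
      branch[1] choose=0:
        H0 returns 15
        H1 returns [15]
      branch[2] choose=4:
        H0 returns -5
        H1 returns [-5]
  branch[2] choose=6:
    choose[2, 0, 4] @ H1
      branch[0] choose=2:
        H0 returns 20
        H1 returns [20]
      branch[1] choose=0:
        H0 returns 30
        H1 returns [30]
      branch[2] choose=4:
        H0 returns 10
        H1 returns [10]
= [15, 25, 5, 5, 15, -5, 20, 30, 10]

Answer: [15, 25, 5, 5, 15, -5, 20, 30, 10]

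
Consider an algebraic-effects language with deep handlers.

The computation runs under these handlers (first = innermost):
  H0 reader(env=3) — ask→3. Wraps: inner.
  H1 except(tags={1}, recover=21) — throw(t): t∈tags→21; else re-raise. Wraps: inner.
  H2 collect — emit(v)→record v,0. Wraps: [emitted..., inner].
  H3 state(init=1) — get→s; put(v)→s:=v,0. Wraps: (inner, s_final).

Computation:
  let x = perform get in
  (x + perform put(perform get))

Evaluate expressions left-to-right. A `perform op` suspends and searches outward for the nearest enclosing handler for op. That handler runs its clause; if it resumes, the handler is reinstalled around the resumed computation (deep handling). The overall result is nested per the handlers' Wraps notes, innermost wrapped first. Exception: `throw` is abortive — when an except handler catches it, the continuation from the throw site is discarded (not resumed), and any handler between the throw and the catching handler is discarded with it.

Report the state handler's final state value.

Answer: 1

Step-by-step:
get @ H3 ⇒ 1
get @ H3 ⇒ 1
put(1) @ H3 ⇒ s:=1
H0 returns 1
H1 returns 1
H2 returns [1]
H3 returns ([1], 1)
= ([1], 1)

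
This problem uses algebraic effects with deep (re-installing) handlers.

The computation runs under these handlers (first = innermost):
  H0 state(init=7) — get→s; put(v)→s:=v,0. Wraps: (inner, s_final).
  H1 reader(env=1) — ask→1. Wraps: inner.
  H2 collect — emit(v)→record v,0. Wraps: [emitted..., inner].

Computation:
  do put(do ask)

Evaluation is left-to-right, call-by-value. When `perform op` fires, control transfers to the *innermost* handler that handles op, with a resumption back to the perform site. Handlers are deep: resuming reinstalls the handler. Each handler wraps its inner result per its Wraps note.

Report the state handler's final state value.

Answer: 1

Evaluation trace:
ask @ H1 ⇒ 1
put(1) @ H0 ⇒ s:=1
H0 returns (0, 1)
H1 returns (0, 1)
H2 returns [(0, 1)]
= [(0, 1)]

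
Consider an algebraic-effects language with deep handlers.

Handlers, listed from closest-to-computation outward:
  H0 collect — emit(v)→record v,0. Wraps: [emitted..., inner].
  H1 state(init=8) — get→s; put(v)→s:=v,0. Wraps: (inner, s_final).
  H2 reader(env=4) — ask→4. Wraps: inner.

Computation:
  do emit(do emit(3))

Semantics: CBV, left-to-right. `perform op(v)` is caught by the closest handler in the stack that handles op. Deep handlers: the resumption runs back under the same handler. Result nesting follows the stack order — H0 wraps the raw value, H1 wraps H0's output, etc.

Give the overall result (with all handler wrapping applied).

Answer: ([3, 0, 0], 8)

Working:
emit(3) @ H0 ⇒ out+=3
emit(0) @ H0 ⇒ out+=0
H0 returns [3, 0, 0]
H1 returns ([3, 0, 0], 8)
H2 returns ([3, 0, 0], 8)
= ([3, 0, 0], 8)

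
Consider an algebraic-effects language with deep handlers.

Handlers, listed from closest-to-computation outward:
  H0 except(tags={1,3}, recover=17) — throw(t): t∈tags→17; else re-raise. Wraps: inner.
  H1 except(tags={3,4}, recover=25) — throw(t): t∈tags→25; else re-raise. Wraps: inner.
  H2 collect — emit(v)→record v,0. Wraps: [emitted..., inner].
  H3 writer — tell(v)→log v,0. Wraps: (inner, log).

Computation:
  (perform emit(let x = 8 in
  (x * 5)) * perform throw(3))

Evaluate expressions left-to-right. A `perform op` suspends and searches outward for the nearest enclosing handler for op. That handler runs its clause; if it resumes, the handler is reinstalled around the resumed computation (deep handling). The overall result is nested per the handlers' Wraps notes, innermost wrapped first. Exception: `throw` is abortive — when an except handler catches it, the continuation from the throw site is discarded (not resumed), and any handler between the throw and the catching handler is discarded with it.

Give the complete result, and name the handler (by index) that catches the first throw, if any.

Answer: ([40, 17], ()) ; first throw caught by: H0

Evaluation trace:
emit(40) @ H2 ⇒ out+=40
throw(3) @ H0 caught ⇒ 17
H1 returns 17
H2 returns [40, 17]
H3 returns ([40, 17], ())
= ([40, 17], ())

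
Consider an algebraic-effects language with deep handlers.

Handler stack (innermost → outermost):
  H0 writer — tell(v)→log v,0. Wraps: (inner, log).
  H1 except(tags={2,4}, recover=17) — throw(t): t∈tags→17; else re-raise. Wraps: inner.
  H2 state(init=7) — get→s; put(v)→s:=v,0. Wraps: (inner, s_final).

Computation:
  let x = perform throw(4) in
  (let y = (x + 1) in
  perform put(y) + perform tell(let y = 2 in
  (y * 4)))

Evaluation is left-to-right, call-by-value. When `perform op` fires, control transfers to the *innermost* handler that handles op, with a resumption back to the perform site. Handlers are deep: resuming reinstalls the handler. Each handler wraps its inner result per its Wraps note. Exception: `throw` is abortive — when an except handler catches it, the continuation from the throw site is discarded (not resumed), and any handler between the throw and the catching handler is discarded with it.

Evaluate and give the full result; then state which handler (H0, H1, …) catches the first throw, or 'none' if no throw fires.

Step-by-step:
throw(4) @ H1 caught ⇒ 17
H2 returns (17, 7)
= (17, 7)

Answer: (17, 7) ; first throw caught by: H1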